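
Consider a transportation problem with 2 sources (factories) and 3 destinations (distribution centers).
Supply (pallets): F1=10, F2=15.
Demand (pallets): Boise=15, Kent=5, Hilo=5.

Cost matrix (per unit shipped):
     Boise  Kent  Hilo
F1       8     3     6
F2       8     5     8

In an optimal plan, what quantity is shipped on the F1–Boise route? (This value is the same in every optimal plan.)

Optimal shipments:
  F1->Kent: 5 × 3 = 15
  F1->Hilo: 5 × 6 = 30
  F2->Boise: 15 × 8 = 120
Total cost = 165.
The route F1→Boise is not used.

0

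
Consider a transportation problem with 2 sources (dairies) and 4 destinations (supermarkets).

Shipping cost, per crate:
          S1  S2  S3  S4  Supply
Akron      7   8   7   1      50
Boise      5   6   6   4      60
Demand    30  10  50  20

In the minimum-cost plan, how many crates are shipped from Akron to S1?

Solving gives:
  Akron–S3: 30 × 7 = 210
  Akron–S4: 20 × 1 = 20
  Boise–S1: 30 × 5 = 150
  Boise–S2: 10 × 6 = 60
  Boise–S3: 20 × 6 = 120
Total cost = 560.
The route Akron→S1 is not used.

0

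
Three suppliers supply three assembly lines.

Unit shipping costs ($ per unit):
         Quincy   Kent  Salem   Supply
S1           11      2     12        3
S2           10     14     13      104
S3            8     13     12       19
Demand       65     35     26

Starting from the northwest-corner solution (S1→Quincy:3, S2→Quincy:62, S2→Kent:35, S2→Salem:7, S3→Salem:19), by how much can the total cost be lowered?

58

Current plan cost = 3·11 + 62·10 + 35·14 + 7·13 + 19·12 = $1462.
Optimal plan:
  S1–Kent: 3 × $2 = $6
  S2–Quincy: 46 × $10 = $460
  S2–Kent: 32 × $14 = $448
  S2–Salem: 26 × $13 = $338
  S3–Quincy: 19 × $8 = $152
Optimal cost = $1404.
Saving = 1462 − 1404 = $58.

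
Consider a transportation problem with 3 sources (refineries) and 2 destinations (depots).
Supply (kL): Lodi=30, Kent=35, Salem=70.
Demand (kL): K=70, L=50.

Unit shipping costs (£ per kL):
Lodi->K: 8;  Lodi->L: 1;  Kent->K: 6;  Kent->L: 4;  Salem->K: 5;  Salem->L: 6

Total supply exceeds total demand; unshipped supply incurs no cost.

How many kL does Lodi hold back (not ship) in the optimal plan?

Minimum-cost shipments:
  Lodi–L: 30 × £1 = £30
  Kent–L: 20 × £4 = £80
  Salem–K: 70 × £5 = £350
Total cost = £460.
Lodi ships 30 of its 30, leaving 0.

0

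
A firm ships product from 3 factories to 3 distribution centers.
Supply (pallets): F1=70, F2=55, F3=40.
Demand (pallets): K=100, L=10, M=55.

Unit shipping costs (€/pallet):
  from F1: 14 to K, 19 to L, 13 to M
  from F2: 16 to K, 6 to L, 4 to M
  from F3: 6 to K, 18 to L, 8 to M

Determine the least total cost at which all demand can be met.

1450

One minimum-cost allocation:
  F1->K: 60 × €14 = €840
  F1->M: 10 × €13 = €130
  F2->L: 10 × €6 = €60
  F2->M: 45 × €4 = €180
  F3->K: 40 × €6 = €240
Total = 840 + 130 + 60 + 180 + 240 = €1450.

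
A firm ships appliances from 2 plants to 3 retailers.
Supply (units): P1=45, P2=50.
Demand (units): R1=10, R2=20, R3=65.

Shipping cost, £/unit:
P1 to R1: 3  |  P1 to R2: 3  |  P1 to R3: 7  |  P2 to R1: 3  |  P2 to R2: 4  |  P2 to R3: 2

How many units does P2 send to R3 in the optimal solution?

50

The minimum-cost plan:
  P1 to R1: 10 units
  P1 to R2: 20 units
  P1 to R3: 15 units
  P2 to R3: 50 units
Total cost = £295.
So P2→R3 carries 50 units.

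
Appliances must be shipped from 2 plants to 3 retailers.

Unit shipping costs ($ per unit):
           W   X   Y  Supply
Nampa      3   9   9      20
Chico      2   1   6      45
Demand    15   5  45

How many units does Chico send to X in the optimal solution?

Optimal shipments:
  Nampa->W: 15 units
  Nampa->Y: 5 units
  Chico->X: 5 units
  Chico->Y: 40 units
Total cost = $335.
So Chico→X carries 5 units.

5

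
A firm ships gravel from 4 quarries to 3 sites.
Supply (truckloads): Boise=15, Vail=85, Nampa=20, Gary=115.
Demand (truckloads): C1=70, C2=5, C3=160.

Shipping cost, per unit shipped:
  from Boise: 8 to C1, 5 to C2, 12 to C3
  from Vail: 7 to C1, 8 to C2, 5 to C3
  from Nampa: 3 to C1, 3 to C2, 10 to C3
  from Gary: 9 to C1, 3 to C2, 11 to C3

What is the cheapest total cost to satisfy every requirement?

1760

An optimal shipping plan:
  Boise to C1: 15 × 8 = 120
  Vail to C3: 85 × 5 = 425
  Nampa to C1: 20 × 3 = 60
  Gary to C1: 35 × 9 = 315
  Gary to C2: 5 × 3 = 15
  Gary to C3: 75 × 11 = 825
Total = 120 + 425 + 60 + 315 + 15 + 825 = 1760.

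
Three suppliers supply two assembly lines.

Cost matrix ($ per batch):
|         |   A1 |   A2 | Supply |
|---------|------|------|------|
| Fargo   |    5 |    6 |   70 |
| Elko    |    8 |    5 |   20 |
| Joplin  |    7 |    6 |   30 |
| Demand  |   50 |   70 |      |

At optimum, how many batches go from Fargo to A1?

Optimal shipments:
  Fargo->A1: 50 batches
  Fargo->A2: 20 batches
  Elko->A2: 20 batches
  Joplin->A2: 30 batches
Total cost = $650.
So Fargo→A1 carries 50 batches.

50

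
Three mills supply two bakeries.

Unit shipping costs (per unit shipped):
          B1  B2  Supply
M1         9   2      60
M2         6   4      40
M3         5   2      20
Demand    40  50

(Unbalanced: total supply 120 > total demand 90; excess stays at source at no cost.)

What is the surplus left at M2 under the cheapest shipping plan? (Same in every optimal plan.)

An optimal plan:
  M1 to B2: 50 × 2 = 100
  M2 to B1: 20 × 6 = 120
  M3 to B1: 20 × 5 = 100
Total cost = 320.
M2 ships 20 of its 40, leaving 20.

20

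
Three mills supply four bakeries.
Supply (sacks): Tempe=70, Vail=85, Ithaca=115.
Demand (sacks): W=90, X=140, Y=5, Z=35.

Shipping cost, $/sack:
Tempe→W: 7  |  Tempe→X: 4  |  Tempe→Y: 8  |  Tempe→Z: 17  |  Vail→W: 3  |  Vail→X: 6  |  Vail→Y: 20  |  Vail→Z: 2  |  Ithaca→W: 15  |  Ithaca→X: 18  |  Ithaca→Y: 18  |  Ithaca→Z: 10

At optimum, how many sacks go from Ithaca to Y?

Optimal shipments:
  Tempe→X: 70 × $4 = $280
  Vail→W: 15 × $3 = $45
  Vail→X: 70 × $6 = $420
  Ithaca→W: 75 × $15 = $1125
  Ithaca→Y: 5 × $18 = $90
  Ithaca→Z: 35 × $10 = $350
Total cost = $2310.
So Ithaca→Y carries 5 sacks.

5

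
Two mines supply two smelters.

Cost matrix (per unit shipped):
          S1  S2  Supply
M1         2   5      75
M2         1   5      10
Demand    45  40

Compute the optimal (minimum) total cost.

280

A cheapest plan:
  M1->S1: 35 × 2 = 70
  M1->S2: 40 × 5 = 200
  M2->S1: 10 × 1 = 10
Total = 70 + 200 + 10 = 280.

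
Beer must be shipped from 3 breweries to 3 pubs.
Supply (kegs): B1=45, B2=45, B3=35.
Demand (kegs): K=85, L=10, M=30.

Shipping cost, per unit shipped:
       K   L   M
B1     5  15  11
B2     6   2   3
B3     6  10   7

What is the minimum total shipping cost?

Optimal allocation:
  B1→K: 45 × 5 = 225
  B2→K: 5 × 6 = 30
  B2→L: 10 × 2 = 20
  B2→M: 30 × 3 = 90
  B3→K: 35 × 6 = 210
Total = 225 + 30 + 20 + 90 + 210 = 575.
(Supply check: B1 ships 45; B2 ships 45; B3 ships 35.)

575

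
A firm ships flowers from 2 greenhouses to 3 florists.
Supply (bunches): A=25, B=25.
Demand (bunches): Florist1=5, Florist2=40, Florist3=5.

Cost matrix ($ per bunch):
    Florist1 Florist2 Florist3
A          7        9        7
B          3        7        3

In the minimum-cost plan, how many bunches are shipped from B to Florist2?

15

Optimal shipments:
  A→Florist2: 25 × $9 = $225
  B→Florist1: 5 × $3 = $15
  B→Florist2: 15 × $7 = $105
  B→Florist3: 5 × $3 = $15
Total cost = $360.
So B→Florist2 carries 15 bunches.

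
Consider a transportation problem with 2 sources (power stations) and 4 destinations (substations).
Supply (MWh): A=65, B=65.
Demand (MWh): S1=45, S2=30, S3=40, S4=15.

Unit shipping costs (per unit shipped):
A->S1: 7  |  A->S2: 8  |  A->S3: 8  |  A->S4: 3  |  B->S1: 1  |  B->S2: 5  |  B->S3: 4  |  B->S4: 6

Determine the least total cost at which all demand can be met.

570

One minimum-cost allocation:
  A→S2: 30 × 8 = 240
  A→S3: 20 × 8 = 160
  A→S4: 15 × 3 = 45
  B→S1: 45 × 1 = 45
  B→S3: 20 × 4 = 80
Total = 240 + 160 + 45 + 45 + 80 = 570.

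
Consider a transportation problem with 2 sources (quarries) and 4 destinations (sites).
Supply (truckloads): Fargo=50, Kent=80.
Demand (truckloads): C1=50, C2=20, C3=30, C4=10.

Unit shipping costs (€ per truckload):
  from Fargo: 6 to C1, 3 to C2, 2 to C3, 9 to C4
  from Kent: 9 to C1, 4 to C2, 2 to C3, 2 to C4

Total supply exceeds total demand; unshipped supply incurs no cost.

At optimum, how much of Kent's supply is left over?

Minimum-cost shipments:
  Fargo to C1: 50 × €6 = €300
  Kent to C2: 20 × €4 = €80
  Kent to C3: 30 × €2 = €60
  Kent to C4: 10 × €2 = €20
Total cost = €460.
Kent ships 60 of its 80, leaving 20.

20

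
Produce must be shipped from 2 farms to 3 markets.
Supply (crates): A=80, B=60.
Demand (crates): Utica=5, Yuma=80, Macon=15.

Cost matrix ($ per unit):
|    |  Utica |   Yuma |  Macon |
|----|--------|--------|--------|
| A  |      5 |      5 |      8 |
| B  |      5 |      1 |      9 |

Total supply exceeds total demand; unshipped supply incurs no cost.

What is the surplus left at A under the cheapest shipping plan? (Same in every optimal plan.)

40

An optimal plan:
  A–Utica: 5 × $5 = $25
  A–Yuma: 20 × $5 = $100
  A–Macon: 15 × $8 = $120
  B–Yuma: 60 × $1 = $60
Total cost = $305.
A ships 40 of its 80, leaving 40.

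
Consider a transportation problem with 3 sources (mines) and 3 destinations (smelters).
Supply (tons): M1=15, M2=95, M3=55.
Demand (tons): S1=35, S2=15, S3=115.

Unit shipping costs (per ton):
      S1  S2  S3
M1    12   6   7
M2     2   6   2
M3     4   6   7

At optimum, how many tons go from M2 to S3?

Solving gives:
  M1 to S3: 15 × 7 = 105
  M2 to S3: 95 × 2 = 190
  M3 to S1: 35 × 4 = 140
  M3 to S2: 15 × 6 = 90
  M3 to S3: 5 × 7 = 35
Total cost = 560.
So M2→S3 carries 95 tons.

95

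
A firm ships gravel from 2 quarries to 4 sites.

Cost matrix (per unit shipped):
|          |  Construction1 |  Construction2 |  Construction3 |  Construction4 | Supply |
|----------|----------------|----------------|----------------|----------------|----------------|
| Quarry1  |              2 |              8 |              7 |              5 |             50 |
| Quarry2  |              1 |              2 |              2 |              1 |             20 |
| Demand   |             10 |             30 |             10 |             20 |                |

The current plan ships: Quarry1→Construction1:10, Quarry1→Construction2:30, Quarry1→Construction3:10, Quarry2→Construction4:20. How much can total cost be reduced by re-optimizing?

Current plan cost = 10·2 + 30·8 + 10·7 + 20·1 = 350.
Optimal plan:
  Quarry1→Construction1: 10 truckloads
  Quarry1→Construction2: 10 truckloads
  Quarry1→Construction3: 10 truckloads
  Quarry1→Construction4: 20 truckloads
  Quarry2→Construction2: 20 truckloads
Optimal cost = 310.
Saving = 350 − 310 = 40.

40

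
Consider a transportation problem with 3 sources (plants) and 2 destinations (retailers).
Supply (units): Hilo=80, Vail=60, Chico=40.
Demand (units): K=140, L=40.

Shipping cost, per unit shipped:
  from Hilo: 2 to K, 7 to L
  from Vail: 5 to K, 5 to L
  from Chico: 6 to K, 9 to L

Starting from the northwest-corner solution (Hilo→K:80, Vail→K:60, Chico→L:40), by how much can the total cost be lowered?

120

Current plan cost = 80·2 + 60·5 + 40·9 = 820.
Optimal plan:
  Hilo->K: 80 units
  Vail->K: 20 units
  Vail->L: 40 units
  Chico->K: 40 units
Optimal cost = 700.
Saving = 820 − 700 = 120.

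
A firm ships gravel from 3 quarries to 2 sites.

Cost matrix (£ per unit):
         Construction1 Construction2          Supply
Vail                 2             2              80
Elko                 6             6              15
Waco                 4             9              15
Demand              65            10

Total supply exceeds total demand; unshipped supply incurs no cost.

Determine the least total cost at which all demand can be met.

One minimum-cost allocation:
  Vail–Construction1: 65 × £2 = £130
  Vail–Construction2: 10 × £2 = £20
Total = 130 + 20 = £150.
(Supply check: Vail ships 75; Elko ships 0; Waco ships 0.)

150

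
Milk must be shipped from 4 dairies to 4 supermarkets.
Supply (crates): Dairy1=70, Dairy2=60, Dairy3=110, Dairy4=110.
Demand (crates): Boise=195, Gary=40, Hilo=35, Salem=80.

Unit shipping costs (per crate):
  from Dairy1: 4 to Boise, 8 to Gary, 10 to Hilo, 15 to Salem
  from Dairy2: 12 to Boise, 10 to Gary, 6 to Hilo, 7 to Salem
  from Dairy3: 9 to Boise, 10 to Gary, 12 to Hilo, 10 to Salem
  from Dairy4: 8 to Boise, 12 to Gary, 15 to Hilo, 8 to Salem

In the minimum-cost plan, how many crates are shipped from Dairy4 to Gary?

0

Solving gives:
  Dairy1–Boise: 70 × 4 = 280
  Dairy2–Hilo: 35 × 6 = 210
  Dairy2–Salem: 25 × 7 = 175
  Dairy3–Boise: 70 × 9 = 630
  Dairy3–Gary: 40 × 10 = 400
  Dairy4–Boise: 55 × 8 = 440
  Dairy4–Salem: 55 × 8 = 440
Total cost = 2575.
The route Dairy4→Gary is not used.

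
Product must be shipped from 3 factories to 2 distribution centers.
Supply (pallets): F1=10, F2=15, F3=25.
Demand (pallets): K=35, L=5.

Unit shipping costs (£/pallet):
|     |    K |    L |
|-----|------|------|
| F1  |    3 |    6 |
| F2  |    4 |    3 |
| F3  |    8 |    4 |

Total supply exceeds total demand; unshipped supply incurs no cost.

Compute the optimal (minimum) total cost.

One minimum-cost allocation:
  F1 to K: 10 pallets
  F2 to K: 15 pallets
  F3 to K: 10 pallets
  F3 to L: 5 pallets
Total cost = £190.

190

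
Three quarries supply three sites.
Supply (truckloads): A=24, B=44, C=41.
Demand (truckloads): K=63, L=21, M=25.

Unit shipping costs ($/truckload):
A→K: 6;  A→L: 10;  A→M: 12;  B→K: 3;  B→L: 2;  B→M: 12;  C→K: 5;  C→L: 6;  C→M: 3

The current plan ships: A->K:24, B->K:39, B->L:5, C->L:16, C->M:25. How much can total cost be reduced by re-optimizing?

Current plan cost = 24·6 + 39·3 + 5·2 + 16·6 + 25·3 = $442.
Optimal plan:
  A->K: 24 × $6 = $144
  B->K: 23 × $3 = $69
  B->L: 21 × $2 = $42
  C->K: 16 × $5 = $80
  C->M: 25 × $3 = $75
Optimal cost = $410.
Saving = 442 − 410 = $32.

32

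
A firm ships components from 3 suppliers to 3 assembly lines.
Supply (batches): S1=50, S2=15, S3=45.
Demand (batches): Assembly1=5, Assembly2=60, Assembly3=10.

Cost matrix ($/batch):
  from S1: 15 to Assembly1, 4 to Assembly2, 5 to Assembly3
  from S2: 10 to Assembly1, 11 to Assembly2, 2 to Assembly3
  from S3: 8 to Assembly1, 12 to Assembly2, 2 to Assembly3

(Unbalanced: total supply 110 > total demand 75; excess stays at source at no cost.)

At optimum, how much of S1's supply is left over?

Minimum-cost shipments:
  S1->Assembly2: 50 × $4 = $200
  S2->Assembly2: 10 × $11 = $110
  S2->Assembly3: 5 × $2 = $10
  S3->Assembly1: 5 × $8 = $40
  S3->Assembly3: 5 × $2 = $10
Total cost = $370.
S1 ships 50 of its 50, leaving 0.

0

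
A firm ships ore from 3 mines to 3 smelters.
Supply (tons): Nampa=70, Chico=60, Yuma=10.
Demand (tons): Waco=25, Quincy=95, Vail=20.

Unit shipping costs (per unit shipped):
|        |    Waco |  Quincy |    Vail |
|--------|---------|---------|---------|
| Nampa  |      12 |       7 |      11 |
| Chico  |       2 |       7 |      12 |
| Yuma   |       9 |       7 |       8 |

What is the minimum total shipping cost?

An optimal shipping plan:
  Nampa->Quincy: 60 tons
  Nampa->Vail: 10 tons
  Chico->Waco: 25 tons
  Chico->Quincy: 35 tons
  Yuma->Vail: 10 tons
Total cost = 905.

905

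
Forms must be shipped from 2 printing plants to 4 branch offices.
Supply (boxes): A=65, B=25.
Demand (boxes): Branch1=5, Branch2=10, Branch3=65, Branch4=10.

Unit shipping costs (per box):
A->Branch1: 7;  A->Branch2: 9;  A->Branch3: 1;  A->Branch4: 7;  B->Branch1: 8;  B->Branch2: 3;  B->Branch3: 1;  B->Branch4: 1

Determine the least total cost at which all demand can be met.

A cheapest plan:
  A to Branch1: 5 × 7 = 35
  A to Branch3: 60 × 1 = 60
  B to Branch2: 10 × 3 = 30
  B to Branch3: 5 × 1 = 5
  B to Branch4: 10 × 1 = 10
Total = 35 + 60 + 30 + 5 + 10 = 140.

140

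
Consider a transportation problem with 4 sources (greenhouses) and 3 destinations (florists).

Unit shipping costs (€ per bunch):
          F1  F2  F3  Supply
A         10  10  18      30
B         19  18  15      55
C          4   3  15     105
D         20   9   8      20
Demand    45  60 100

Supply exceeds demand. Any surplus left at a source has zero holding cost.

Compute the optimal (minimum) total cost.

1795

An optimal shipping plan:
  A to F3: 25 bunches
  B to F3: 55 bunches
  C to F1: 45 bunches
  C to F2: 60 bunches
  D to F3: 20 bunches
Total cost = €1795.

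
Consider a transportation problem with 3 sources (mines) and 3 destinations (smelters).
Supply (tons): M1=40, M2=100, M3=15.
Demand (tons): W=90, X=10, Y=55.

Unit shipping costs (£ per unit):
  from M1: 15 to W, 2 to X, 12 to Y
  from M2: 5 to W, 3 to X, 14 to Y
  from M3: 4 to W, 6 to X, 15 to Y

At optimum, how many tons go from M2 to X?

Solving gives:
  M1–Y: 40 tons
  M2–W: 75 tons
  M2–X: 10 tons
  M2–Y: 15 tons
  M3–W: 15 tons
Total cost = £1155.
So M2→X carries 10 tons.

10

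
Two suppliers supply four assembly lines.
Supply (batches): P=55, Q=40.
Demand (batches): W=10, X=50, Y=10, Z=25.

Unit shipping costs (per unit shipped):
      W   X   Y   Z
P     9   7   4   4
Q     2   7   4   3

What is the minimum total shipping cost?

485

Optimal allocation:
  P–X: 45 × 7 = 315
  P–Y: 10 × 4 = 40
  Q–W: 10 × 2 = 20
  Q–X: 5 × 7 = 35
  Q–Z: 25 × 3 = 75
Total = 315 + 40 + 20 + 35 + 75 = 485.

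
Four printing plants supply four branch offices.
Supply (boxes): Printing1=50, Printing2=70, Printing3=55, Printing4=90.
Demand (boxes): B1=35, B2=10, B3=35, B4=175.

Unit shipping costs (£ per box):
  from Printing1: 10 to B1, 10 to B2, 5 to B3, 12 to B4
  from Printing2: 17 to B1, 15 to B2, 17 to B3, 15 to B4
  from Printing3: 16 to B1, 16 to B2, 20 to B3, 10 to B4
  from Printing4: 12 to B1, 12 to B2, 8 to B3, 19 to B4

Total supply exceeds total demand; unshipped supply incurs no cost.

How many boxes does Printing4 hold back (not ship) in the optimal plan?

An optimal plan:
  Printing1->B4: 50 × £12 = £600
  Printing2->B4: 70 × £15 = £1050
  Printing3->B4: 55 × £10 = £550
  Printing4->B1: 35 × £12 = £420
  Printing4->B2: 10 × £12 = £120
  Printing4->B3: 35 × £8 = £280
Total cost = £3020.
Printing4 ships 80 of its 90, leaving 10.

10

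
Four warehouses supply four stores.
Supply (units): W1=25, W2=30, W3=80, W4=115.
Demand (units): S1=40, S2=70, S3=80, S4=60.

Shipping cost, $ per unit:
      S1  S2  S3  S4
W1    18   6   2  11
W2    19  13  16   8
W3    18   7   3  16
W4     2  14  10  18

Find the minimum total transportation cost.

1880

One minimum-cost allocation:
  W1->S2: 25 × $6 = $150
  W2->S4: 30 × $8 = $240
  W3->S3: 80 × $3 = $240
  W4->S1: 40 × $2 = $80
  W4->S2: 45 × $14 = $630
  W4->S4: 30 × $18 = $540
Total = 150 + 240 + 240 + 80 + 630 + 540 = $1880.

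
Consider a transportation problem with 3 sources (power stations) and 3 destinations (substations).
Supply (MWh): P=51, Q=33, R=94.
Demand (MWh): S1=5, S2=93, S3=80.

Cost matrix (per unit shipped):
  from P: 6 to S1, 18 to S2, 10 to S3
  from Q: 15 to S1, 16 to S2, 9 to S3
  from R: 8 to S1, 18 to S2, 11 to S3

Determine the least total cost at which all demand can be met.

2472

An optimal shipping plan:
  P–S1: 5 MWh
  P–S3: 46 MWh
  Q–S3: 33 MWh
  R–S2: 93 MWh
  R–S3: 1 MWh
Total cost = 2472.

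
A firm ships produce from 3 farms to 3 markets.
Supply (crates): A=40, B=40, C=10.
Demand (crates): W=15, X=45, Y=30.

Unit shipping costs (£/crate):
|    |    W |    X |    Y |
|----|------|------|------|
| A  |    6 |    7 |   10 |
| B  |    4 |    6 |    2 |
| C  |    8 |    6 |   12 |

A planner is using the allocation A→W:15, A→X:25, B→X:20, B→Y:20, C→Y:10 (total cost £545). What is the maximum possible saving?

Current plan cost = 15·6 + 25·7 + 20·6 + 20·2 + 10·12 = £545.
Optimal plan:
  A->W: 5 crates
  A->X: 35 crates
  B->W: 10 crates
  B->Y: 30 crates
  C->X: 10 crates
Optimal cost = £435.
Saving = 545 − 435 = £110.

110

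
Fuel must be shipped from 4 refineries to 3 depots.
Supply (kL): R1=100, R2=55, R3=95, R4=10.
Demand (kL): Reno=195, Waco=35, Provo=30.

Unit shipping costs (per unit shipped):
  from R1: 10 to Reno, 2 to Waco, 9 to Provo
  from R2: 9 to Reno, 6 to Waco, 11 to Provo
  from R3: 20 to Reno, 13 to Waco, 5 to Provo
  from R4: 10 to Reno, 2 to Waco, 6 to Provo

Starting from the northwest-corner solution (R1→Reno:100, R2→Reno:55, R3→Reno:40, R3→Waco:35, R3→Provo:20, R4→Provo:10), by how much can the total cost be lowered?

145

Current plan cost = 100·10 + 55·9 + 40·20 + 35·13 + 20·5 + 10·6 = 2910.
Optimal plan:
  R1 to Reno: 65 × 10 = 650
  R1 to Waco: 35 × 2 = 70
  R2 to Reno: 55 × 9 = 495
  R3 to Reno: 65 × 20 = 1300
  R3 to Provo: 30 × 5 = 150
  R4 to Reno: 10 × 10 = 100
Optimal cost = 2765.
Saving = 2910 − 2765 = 145.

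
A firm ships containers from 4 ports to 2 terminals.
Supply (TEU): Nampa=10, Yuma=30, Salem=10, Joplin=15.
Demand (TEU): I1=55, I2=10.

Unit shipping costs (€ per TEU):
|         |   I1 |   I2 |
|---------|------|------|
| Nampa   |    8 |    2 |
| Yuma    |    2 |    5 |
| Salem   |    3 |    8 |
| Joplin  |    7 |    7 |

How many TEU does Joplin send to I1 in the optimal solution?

15

Optimal shipments:
  Nampa to I2: 10 × €2 = €20
  Yuma to I1: 30 × €2 = €60
  Salem to I1: 10 × €3 = €30
  Joplin to I1: 15 × €7 = €105
Total cost = €215.
So Joplin→I1 carries 15 TEU.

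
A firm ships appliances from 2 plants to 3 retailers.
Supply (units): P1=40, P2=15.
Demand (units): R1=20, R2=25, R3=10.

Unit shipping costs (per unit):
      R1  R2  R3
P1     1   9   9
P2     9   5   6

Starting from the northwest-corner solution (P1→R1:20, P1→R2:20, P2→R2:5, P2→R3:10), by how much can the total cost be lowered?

Current plan cost = 20·1 + 20·9 + 5·5 + 10·6 = 285.
Optimal plan:
  P1→R1: 20 × 1 = 20
  P1→R2: 10 × 9 = 90
  P1→R3: 10 × 9 = 90
  P2→R2: 15 × 5 = 75
Optimal cost = 275.
Saving = 285 − 275 = 10.

10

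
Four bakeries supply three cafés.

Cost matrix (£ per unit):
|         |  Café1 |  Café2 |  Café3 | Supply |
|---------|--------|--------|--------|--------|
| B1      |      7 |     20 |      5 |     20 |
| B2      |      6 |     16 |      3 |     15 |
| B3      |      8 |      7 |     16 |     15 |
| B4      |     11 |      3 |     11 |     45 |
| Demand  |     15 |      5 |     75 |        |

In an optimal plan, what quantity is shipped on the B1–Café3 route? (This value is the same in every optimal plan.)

20

Optimal shipments:
  B1->Café3: 20 × £5 = £100
  B2->Café3: 15 × £3 = £45
  B3->Café1: 15 × £8 = £120
  B4->Café2: 5 × £3 = £15
  B4->Café3: 40 × £11 = £440
Total cost = £720.
So B1→Café3 carries 20 trays.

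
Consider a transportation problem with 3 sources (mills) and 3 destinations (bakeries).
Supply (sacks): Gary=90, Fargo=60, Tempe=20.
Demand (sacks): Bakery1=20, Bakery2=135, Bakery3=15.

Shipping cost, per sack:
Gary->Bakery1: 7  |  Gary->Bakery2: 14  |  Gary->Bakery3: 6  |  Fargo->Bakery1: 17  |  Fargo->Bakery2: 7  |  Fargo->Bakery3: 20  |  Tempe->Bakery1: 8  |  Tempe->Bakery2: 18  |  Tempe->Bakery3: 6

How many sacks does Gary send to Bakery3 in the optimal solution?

The minimum-cost plan:
  Gary->Bakery1: 15 × 7 = 105
  Gary->Bakery2: 75 × 14 = 1050
  Fargo->Bakery2: 60 × 7 = 420
  Tempe->Bakery1: 5 × 8 = 40
  Tempe->Bakery3: 15 × 6 = 90
Total cost = 1705.
The route Gary→Bakery3 is not used.

0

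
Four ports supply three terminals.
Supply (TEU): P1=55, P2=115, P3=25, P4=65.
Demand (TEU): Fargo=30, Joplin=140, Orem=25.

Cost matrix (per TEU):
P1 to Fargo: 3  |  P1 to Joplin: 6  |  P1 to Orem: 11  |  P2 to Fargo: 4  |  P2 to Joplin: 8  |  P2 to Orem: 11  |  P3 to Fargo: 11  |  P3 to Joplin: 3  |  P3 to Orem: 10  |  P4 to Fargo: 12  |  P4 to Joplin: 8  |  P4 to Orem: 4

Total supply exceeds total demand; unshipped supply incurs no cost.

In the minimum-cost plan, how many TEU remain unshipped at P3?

An optimal plan:
  P1→Joplin: 55 × 6 = 330
  P2→Fargo: 30 × 4 = 120
  P2→Joplin: 20 × 8 = 160
  P3→Joplin: 25 × 3 = 75
  P4→Joplin: 40 × 8 = 320
  P4→Orem: 25 × 4 = 100
Total cost = 1105.
P3 ships 25 of its 25, leaving 0.

0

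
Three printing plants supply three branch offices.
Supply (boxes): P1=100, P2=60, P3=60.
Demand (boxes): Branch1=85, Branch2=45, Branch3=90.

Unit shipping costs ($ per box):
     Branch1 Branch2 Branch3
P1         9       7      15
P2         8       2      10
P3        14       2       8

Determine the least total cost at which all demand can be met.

1710

An optimal shipping plan:
  P1→Branch1: 85 boxes
  P1→Branch3: 15 boxes
  P2→Branch2: 45 boxes
  P2→Branch3: 15 boxes
  P3→Branch3: 60 boxes
Total cost = $1710.
(Supply check: P1 ships 100; P2 ships 60; P3 ships 60.)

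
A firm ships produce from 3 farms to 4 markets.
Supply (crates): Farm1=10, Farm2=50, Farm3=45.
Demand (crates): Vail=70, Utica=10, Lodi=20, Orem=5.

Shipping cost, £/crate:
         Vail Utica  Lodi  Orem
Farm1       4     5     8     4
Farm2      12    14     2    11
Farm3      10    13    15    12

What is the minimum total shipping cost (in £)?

Optimal allocation:
  Farm1->Utica: 10 × £5 = £50
  Farm2->Vail: 25 × £12 = £300
  Farm2->Lodi: 20 × £2 = £40
  Farm2->Orem: 5 × £11 = £55
  Farm3->Vail: 45 × £10 = £450
Total = 50 + 300 + 40 + 55 + 450 = £895.
(Supply check: Farm1 ships 10; Farm2 ships 50; Farm3 ships 45.)

895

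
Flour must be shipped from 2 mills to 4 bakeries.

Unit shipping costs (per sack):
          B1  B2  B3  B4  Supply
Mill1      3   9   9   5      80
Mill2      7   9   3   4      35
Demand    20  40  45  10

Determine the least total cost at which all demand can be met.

A cheapest plan:
  Mill1→B1: 20 × 3 = 60
  Mill1→B2: 40 × 9 = 360
  Mill1→B3: 10 × 9 = 90
  Mill1→B4: 10 × 5 = 50
  Mill2→B3: 35 × 3 = 105
Total = 60 + 360 + 90 + 50 + 105 = 665.
(Supply check: Mill1 ships 80; Mill2 ships 35.)

665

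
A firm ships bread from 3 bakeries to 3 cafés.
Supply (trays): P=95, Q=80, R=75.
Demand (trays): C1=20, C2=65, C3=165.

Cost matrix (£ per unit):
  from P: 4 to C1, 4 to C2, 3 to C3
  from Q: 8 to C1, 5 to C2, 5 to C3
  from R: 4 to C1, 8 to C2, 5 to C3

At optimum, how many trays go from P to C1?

0

Solving gives:
  P->C3: 95 × £3 = £285
  Q->C2: 65 × £5 = £325
  Q->C3: 15 × £5 = £75
  R->C1: 20 × £4 = £80
  R->C3: 55 × £5 = £275
Total cost = £1040.
The route P→C1 is not used.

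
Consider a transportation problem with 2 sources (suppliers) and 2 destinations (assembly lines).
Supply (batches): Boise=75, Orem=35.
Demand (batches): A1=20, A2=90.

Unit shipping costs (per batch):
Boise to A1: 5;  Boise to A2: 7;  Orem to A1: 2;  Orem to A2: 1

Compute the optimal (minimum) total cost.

Optimal allocation:
  Boise–A1: 20 × 5 = 100
  Boise–A2: 55 × 7 = 385
  Orem–A2: 35 × 1 = 35
Total = 100 + 385 + 35 = 520.

520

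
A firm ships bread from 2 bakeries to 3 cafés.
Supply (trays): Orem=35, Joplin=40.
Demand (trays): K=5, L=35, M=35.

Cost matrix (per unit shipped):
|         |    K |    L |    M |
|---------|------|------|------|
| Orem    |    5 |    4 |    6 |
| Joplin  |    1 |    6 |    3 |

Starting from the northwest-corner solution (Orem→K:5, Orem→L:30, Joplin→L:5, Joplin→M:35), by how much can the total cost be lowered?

30

Current plan cost = 5·5 + 30·4 + 5·6 + 35·3 = 280.
Optimal plan:
  Orem->L: 35 trays
  Joplin->K: 5 trays
  Joplin->M: 35 trays
Optimal cost = 250.
Saving = 280 − 250 = 30.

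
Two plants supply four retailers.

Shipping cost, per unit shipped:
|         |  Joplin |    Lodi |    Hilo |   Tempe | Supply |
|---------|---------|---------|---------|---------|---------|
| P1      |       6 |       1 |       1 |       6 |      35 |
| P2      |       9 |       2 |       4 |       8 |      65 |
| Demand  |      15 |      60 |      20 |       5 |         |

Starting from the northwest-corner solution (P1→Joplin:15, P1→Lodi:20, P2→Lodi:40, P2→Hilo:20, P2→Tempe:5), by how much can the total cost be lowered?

40

Current plan cost = 15·6 + 20·1 + 40·2 + 20·4 + 5·8 = 310.
Optimal plan:
  P1->Joplin: 15 units
  P1->Hilo: 20 units
  P2->Lodi: 60 units
  P2->Tempe: 5 units
Optimal cost = 270.
Saving = 310 − 270 = 40.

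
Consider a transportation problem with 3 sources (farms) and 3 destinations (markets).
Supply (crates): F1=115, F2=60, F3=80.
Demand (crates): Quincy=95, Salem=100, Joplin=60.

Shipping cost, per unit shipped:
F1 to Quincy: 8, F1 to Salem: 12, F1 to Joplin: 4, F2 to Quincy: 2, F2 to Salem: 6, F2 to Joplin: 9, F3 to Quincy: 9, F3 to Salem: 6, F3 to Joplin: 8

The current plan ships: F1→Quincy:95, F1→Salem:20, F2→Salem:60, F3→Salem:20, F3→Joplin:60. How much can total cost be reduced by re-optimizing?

Current plan cost = 95·8 + 20·12 + 60·6 + 20·6 + 60·8 = 1960.
Optimal plan:
  F1->Quincy: 35 crates
  F1->Salem: 20 crates
  F1->Joplin: 60 crates
  F2->Quincy: 60 crates
  F3->Salem: 80 crates
Optimal cost = 1360.
Saving = 1960 − 1360 = 600.

600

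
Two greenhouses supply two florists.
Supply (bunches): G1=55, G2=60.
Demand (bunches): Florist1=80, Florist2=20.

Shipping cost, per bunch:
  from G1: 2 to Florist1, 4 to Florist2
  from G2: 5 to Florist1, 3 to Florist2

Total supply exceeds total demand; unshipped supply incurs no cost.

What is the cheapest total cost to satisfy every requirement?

A cheapest plan:
  G1 to Florist1: 55 bunches
  G2 to Florist1: 25 bunches
  G2 to Florist2: 20 bunches
Total cost = 295.

295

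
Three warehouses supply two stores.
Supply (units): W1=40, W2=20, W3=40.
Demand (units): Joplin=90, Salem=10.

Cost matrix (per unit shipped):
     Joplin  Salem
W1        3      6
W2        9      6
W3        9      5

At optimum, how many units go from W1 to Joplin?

40

The minimum-cost plan:
  W1 to Joplin: 40 × 3 = 120
  W2 to Joplin: 20 × 9 = 180
  W3 to Joplin: 30 × 9 = 270
  W3 to Salem: 10 × 5 = 50
Total cost = 620.
So W1→Joplin carries 40 units.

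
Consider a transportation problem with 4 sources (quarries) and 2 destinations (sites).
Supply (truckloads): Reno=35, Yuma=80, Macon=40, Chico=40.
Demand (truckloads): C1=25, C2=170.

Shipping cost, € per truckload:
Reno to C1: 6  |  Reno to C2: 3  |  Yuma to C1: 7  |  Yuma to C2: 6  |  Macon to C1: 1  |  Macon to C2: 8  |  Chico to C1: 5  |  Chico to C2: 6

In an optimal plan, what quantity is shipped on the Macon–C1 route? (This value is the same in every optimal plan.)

Solving gives:
  Reno→C2: 35 × €3 = €105
  Yuma→C2: 80 × €6 = €480
  Macon→C1: 25 × €1 = €25
  Macon→C2: 15 × €8 = €120
  Chico→C2: 40 × €6 = €240
Total cost = €970.
So Macon→C1 carries 25 truckloads.

25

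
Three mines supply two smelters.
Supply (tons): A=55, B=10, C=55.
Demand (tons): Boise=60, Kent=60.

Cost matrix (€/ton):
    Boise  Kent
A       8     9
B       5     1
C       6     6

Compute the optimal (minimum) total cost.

An optimal shipping plan:
  A–Boise: 55 × €8 = €440
  B–Kent: 10 × €1 = €10
  C–Boise: 5 × €6 = €30
  C–Kent: 50 × €6 = €300
Total = 440 + 10 + 30 + 300 = €780.
(Supply check: A ships 55; B ships 10; C ships 55.)

780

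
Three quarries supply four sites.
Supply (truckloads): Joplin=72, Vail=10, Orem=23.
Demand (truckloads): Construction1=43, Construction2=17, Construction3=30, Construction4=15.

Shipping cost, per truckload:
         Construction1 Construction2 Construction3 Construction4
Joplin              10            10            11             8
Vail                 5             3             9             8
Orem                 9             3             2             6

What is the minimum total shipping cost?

773

An optimal shipping plan:
  Joplin to Construction1: 43 × 10 = 430
  Joplin to Construction2: 7 × 10 = 70
  Joplin to Construction3: 7 × 11 = 77
  Joplin to Construction4: 15 × 8 = 120
  Vail to Construction2: 10 × 3 = 30
  Orem to Construction3: 23 × 2 = 46
Total = 430 + 70 + 77 + 120 + 30 + 46 = 773.
(Supply check: Joplin ships 72; Vail ships 10; Orem ships 23.)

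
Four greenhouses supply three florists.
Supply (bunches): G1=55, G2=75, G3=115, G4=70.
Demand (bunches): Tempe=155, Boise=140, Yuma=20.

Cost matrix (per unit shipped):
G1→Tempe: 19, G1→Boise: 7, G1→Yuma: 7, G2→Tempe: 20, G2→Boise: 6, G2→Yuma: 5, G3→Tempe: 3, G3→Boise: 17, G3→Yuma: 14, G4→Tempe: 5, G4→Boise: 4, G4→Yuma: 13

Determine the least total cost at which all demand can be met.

A cheapest plan:
  G1->Boise: 55 × 7 = 385
  G2->Boise: 55 × 6 = 330
  G2->Yuma: 20 × 5 = 100
  G3->Tempe: 115 × 3 = 345
  G4->Tempe: 40 × 5 = 200
  G4->Boise: 30 × 4 = 120
Total = 385 + 330 + 100 + 345 + 200 + 120 = 1480.

1480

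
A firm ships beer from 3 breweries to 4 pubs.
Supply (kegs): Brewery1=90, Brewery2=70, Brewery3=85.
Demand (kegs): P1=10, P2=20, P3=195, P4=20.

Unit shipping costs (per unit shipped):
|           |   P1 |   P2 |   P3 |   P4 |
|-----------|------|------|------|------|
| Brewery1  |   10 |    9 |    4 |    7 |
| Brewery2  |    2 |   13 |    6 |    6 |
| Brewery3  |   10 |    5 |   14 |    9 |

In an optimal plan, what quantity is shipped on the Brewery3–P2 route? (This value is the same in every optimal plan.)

Optimal shipments:
  Brewery1 to P3: 90 kegs
  Brewery2 to P3: 70 kegs
  Brewery3 to P1: 10 kegs
  Brewery3 to P2: 20 kegs
  Brewery3 to P3: 35 kegs
  Brewery3 to P4: 20 kegs
Total cost = 1650.
So Brewery3→P2 carries 20 kegs.

20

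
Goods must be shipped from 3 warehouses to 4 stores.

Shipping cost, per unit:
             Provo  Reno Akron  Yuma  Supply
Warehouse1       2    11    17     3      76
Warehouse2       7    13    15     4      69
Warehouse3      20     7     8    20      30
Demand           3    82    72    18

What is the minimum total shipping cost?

An optimal shipping plan:
  Warehouse1 to Provo: 3 × 2 = 6
  Warehouse1 to Reno: 73 × 11 = 803
  Warehouse2 to Reno: 9 × 13 = 117
  Warehouse2 to Akron: 42 × 15 = 630
  Warehouse2 to Yuma: 18 × 4 = 72
  Warehouse3 to Akron: 30 × 8 = 240
Total = 6 + 803 + 117 + 630 + 72 + 240 = 1868.

1868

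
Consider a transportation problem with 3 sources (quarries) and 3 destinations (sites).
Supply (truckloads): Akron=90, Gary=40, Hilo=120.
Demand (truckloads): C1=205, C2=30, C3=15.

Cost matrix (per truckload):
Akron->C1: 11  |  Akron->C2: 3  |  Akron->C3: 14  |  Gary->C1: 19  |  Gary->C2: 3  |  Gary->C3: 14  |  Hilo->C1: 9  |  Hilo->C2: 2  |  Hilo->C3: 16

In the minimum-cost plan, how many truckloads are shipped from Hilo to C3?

Optimal shipments:
  Akron–C1: 85 × 11 = 935
  Akron–C3: 5 × 14 = 70
  Gary–C2: 30 × 3 = 90
  Gary–C3: 10 × 14 = 140
  Hilo–C1: 120 × 9 = 1080
Total cost = 2315.
The route Hilo→C3 is not used.

0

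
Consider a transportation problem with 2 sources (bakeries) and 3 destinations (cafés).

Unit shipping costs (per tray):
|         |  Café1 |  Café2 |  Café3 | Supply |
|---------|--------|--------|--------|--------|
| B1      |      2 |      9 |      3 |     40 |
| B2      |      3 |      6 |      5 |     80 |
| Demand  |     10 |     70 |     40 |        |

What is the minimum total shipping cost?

An optimal shipping plan:
  B1–Café3: 40 × 3 = 120
  B2–Café1: 10 × 3 = 30
  B2–Café2: 70 × 6 = 420
Total = 120 + 30 + 420 = 570.

570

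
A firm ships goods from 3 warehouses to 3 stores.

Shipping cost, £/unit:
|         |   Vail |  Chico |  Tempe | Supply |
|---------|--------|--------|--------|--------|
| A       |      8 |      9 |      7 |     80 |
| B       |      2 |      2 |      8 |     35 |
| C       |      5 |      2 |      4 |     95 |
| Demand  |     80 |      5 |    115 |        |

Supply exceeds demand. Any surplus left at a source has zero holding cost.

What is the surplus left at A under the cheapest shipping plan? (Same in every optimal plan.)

10

Minimum-cost shipments:
  A→Tempe: 70 × £7 = £490
  B→Vail: 35 × £2 = £70
  C→Vail: 45 × £5 = £225
  C→Chico: 5 × £2 = £10
  C→Tempe: 45 × £4 = £180
Total cost = £975.
A ships 70 of its 80, leaving 10.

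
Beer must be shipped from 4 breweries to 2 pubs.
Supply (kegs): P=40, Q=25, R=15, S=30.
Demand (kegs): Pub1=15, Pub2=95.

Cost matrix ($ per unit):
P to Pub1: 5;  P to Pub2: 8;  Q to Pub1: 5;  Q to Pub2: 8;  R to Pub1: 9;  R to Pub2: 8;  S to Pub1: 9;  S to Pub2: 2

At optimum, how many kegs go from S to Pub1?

0

Optimal shipments:
  P→Pub1: 15 × $5 = $75
  P→Pub2: 25 × $8 = $200
  Q→Pub2: 25 × $8 = $200
  R→Pub2: 15 × $8 = $120
  S→Pub2: 30 × $2 = $60
Total cost = $655.
The route S→Pub1 is not used.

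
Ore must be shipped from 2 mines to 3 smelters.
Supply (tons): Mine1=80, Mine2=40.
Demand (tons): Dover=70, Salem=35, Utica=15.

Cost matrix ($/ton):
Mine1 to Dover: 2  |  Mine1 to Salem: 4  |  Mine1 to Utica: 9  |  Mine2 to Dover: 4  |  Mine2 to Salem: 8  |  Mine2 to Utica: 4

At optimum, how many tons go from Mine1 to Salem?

35

Optimal shipments:
  Mine1–Dover: 45 × $2 = $90
  Mine1–Salem: 35 × $4 = $140
  Mine2–Dover: 25 × $4 = $100
  Mine2–Utica: 15 × $4 = $60
Total cost = $390.
So Mine1→Salem carries 35 tons.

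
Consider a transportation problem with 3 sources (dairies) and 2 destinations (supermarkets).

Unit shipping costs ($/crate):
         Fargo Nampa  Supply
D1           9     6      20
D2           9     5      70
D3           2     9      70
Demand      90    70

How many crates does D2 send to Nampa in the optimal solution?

70

Optimal shipments:
  D1 to Fargo: 20 × $9 = $180
  D2 to Nampa: 70 × $5 = $350
  D3 to Fargo: 70 × $2 = $140
Total cost = $670.
So D2→Nampa carries 70 crates.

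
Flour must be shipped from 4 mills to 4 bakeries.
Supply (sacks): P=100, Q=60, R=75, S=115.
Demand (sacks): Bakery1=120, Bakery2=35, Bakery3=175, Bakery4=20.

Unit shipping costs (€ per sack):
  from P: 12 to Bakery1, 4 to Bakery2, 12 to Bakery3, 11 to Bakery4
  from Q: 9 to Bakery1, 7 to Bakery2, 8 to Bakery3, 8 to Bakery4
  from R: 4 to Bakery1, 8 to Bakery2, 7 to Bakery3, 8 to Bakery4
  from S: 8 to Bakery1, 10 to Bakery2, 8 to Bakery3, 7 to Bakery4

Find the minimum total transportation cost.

2600

A cheapest plan:
  P to Bakery1: 45 × €12 = €540
  P to Bakery2: 35 × €4 = €140
  P to Bakery4: 20 × €11 = €220
  Q to Bakery3: 60 × €8 = €480
  R to Bakery1: 75 × €4 = €300
  S to Bakery3: 115 × €8 = €920
Total = 540 + 140 + 220 + 480 + 300 + 920 = €2600.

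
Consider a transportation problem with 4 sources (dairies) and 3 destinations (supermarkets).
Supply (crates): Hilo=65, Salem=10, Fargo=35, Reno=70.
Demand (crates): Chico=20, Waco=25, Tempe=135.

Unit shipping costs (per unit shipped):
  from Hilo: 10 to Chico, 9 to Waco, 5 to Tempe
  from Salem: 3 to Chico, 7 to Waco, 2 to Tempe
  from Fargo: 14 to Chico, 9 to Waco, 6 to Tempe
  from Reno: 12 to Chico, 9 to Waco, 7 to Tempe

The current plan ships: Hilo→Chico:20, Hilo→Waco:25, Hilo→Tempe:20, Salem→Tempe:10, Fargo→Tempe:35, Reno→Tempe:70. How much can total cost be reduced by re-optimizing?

Current plan cost = 20·10 + 25·9 + 20·5 + 10·2 + 35·6 + 70·7 = 1245.
Optimal plan:
  Hilo→Tempe: 65 × 5 = 325
  Salem→Chico: 10 × 3 = 30
  Fargo→Tempe: 35 × 6 = 210
  Reno→Chico: 10 × 12 = 120
  Reno→Waco: 25 × 9 = 225
  Reno→Tempe: 35 × 7 = 245
Optimal cost = 1155.
Saving = 1245 − 1155 = 90.

90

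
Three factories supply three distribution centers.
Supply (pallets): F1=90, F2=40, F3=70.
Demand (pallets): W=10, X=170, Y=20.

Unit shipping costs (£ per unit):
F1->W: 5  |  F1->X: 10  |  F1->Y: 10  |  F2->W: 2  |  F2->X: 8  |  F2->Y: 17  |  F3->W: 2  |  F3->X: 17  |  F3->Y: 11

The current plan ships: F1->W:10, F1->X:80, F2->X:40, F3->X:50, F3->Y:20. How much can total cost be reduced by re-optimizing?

Current plan cost = 10·5 + 80·10 + 40·8 + 50·17 + 20·11 = £2240.
Optimal plan:
  F1->X: 90 pallets
  F2->X: 40 pallets
  F3->W: 10 pallets
  F3->X: 40 pallets
  F3->Y: 20 pallets
Optimal cost = £2140.
Saving = 2240 − 2140 = £100.

100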